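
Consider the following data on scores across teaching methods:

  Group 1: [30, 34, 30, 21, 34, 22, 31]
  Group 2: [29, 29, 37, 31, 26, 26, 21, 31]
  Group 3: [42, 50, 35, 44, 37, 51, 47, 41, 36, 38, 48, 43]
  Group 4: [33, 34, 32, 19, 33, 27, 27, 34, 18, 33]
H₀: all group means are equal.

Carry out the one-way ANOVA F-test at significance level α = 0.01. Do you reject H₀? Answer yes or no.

Group means [28.86, 28.75, 42.67, 29.00], grand mean 33.351
SSB = Σnᵢ(x̄ᵢ−x̄)² = 1541.409; SSW = ΣΣ(x−x̄ᵢ)² = 991.024
MSB = 1541.409/3 = 513.8029; MSW = 991.024/33 = 30.0310
F = MSB/MSW = 17.1091
df = (3, 33)
p-value (upper-tail) = 0.00000
At α=0.01: p < α → reject H₀

reject H₀: yes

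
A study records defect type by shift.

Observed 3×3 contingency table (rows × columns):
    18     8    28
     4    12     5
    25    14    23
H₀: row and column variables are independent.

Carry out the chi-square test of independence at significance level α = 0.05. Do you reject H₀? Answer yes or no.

Row totals [54, 21, 62], col totals [47, 34, 56], n=137
χ² = (18−18.53)²/18.53 + (8−13.40)²/13.40 + (28−22.07)²/22.07 + (4−7.20)²/7.20 + (12−5.21)²/5.21 + (5−8.58)²/8.58 + (25−21.27)²/21.27 + (14−15.39)²/15.39 + (23−25.34)²/25.34 = 16.5427
df = 4
p-value (upper-tail) = 0.00237
At α=0.05: p < α → reject H₀

reject H₀: yes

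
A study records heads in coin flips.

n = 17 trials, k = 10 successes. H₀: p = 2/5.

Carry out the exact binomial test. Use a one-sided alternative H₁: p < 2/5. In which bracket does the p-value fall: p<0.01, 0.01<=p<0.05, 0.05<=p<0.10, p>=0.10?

p-value bracket: p>=0.10

Exact binomial: n=17, k=10, p₀=2/5=0.4000
P(X≤10) from Σ C(n,i)·p₀^i·(1−p₀)^(n−i)
p-value (one-sided, H₁ less) = 0.96519
→ bracket: p>=0.10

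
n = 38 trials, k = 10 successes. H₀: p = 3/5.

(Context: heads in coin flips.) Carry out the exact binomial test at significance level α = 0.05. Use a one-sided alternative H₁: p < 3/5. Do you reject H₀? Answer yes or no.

reject H₀: yes

Exact binomial: n=38, k=10, p₀=3/5=0.6000
P(X≤10) from Σ C(n,i)·p₀^i·(1−p₀)^(n−i)
p-value (one-sided, H₁ less) = 0.00003
At α=0.05: p < α → reject H₀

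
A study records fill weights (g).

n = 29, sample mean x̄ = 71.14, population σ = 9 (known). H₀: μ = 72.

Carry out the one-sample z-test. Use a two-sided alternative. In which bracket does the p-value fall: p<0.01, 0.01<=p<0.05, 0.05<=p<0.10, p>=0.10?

SE = σ/√n = 9/√29 = 1.6713
z = (x̄−μ₀)/SE = (71.14−72)/1.6713 = -0.5146
p-value (two-sided) = 0.60684
→ bracket: p>=0.10

p-value bracket: p>=0.10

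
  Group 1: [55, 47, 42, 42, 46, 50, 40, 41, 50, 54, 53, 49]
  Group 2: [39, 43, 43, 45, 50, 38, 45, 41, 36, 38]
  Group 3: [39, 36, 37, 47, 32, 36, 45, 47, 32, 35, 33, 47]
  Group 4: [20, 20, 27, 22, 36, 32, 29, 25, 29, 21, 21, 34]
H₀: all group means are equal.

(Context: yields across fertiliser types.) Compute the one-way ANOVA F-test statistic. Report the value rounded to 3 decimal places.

test statistic = 32.521

Group means [47.42, 41.80, 38.83, 26.33], grand mean 38.457
SSB = Σnᵢ(x̄ᵢ−x̄)² = 2840.563; SSW = ΣΣ(x−x̄ᵢ)² = 1222.850
MSB = 2840.563/3 = 946.8543; MSW = 1222.850/42 = 29.1155
F = MSB/MSW = 32.5207
df = (3, 42)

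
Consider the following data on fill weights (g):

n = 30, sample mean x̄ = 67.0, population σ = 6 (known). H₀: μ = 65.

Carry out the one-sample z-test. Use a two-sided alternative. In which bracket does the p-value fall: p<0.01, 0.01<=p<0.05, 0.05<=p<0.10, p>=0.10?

p-value bracket: 0.05<=p<0.10

SE = σ/√n = 6/√30 = 1.0954
z = (x̄−μ₀)/SE = (67.0−65)/1.0954 = 1.8257
p-value (two-sided) = 0.06789
→ bracket: 0.05<=p<0.10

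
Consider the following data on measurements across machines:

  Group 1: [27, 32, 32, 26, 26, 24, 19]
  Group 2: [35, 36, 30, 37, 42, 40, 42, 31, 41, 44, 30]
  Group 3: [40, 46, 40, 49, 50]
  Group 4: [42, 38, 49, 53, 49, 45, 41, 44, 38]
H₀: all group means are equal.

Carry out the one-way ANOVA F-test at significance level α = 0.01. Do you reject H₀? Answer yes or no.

reject H₀: yes

Group means [26.57, 37.09, 45.00, 44.33], grand mean 38.062
SSB = Σnᵢ(x̄ᵢ−x̄)² = 1529.252; SSW = ΣΣ(x−x̄ᵢ)² = 694.623
MSB = 1529.252/3 = 509.7505; MSW = 694.623/28 = 24.8080
F = MSB/MSW = 20.5478
df = (3, 28)
p-value (upper-tail) = 0.00000
At α=0.01: p < α → reject H₀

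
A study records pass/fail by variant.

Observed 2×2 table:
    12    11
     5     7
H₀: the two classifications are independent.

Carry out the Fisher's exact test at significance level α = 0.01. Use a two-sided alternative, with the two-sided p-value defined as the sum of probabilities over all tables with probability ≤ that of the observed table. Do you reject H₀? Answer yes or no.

reject H₀: no

Margins: r₁=23, r₂=12, c₁=17, c₂=18, n=35
p_obs = C(23,12)·C(12,5)/C(35,17); sum pmf over tables with pmf ≤ p_obs
p-value (two-sided) = 0.72467
At α=0.01: p ≥ α → fail to reject H₀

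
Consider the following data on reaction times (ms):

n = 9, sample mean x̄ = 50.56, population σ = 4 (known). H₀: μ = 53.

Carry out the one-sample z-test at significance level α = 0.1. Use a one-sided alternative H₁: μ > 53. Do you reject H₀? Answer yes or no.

SE = σ/√n = 4/√9 = 1.3333
z = (x̄−μ₀)/SE = (50.56−53)/1.3333 = -1.8300
p-value (one-sided, H₁ greater) = 0.96638
At α=0.1: p ≥ α → fail to reject H₀

reject H₀: no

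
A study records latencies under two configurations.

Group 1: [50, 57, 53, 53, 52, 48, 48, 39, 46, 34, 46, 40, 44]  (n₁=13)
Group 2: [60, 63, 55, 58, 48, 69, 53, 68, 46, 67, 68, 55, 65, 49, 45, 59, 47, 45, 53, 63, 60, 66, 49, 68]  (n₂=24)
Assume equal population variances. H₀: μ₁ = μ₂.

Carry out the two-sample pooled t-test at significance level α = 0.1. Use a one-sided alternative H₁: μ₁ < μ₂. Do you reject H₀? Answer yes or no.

reject H₀: yes

x̄₁=46.923, s₁=6.461, n₁=13
x̄₂=57.458, s₂=8.340, n₂=24
s_p² = [12·6.461² + 23·8.340²]/35 = 60.0252
SE = √(s_p²·(1/13+1/24)) = 2.6680
t = (46.923−57.458)/2.6680 = -3.9487
df = 35
p-value (one-sided, H₁ less) = 0.00018
At α=0.1: p < α → reject H₀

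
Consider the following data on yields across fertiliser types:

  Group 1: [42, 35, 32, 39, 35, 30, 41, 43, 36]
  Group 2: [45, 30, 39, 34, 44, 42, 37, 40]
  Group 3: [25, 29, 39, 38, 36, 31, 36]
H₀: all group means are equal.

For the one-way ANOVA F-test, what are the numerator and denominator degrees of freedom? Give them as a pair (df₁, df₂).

k = 3 groups, N = 24 total
df = (k−1, N−k) = (3−1, 24−3) = (2, 21)

degrees of freedom = [2, 21]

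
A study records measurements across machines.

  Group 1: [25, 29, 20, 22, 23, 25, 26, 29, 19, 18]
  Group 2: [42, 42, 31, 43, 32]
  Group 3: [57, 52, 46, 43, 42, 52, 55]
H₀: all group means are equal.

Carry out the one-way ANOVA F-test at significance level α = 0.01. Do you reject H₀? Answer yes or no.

reject H₀: yes

Group means [23.60, 38.00, 49.57], grand mean 35.136
SSB = Σnᵢ(x̄ᵢ−x̄)² = 2830.477; SSW = ΣΣ(x−x̄ᵢ)² = 488.114
MSB = 2830.477/2 = 1415.2383; MSW = 488.114/19 = 25.6902
F = MSB/MSW = 55.0886
df = (2, 19)
p-value (upper-tail) = 0.00000
At α=0.01: p < α → reject H₀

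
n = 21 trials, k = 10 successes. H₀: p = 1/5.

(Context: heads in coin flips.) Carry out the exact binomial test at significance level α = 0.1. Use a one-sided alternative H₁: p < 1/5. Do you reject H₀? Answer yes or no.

Exact binomial: n=21, k=10, p₀=1/5=0.2000
P(X≤10) from Σ C(n,i)·p₀^i·(1−p₀)^(n−i)
p-value (one-sided, H₁ less) = 0.99903
At α=0.1: p ≥ α → fail to reject H₀

reject H₀: no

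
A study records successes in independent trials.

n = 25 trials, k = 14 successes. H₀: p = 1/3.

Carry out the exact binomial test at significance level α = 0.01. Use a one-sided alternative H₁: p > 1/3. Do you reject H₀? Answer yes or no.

reject H₀: no

Exact binomial: n=25, k=14, p₀=1/3=0.3333
P(X≥14) from Σ C(n,i)·p₀^i·(1−p₀)^(n−i)
p-value (one-sided, H₁ greater) = 0.01637
At α=0.01: p ≥ α → fail to reject H₀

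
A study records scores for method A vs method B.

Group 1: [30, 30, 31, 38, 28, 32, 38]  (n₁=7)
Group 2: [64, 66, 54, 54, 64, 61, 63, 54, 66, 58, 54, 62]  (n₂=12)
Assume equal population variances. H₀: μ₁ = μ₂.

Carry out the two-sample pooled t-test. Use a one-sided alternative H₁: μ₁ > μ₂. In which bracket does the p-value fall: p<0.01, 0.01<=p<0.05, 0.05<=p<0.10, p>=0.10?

p-value bracket: p>=0.10

x̄₁=32.429, s₁=3.994, n₁=7
x̄₂=60.000, s₂=4.918, n₂=12
s_p² = [6·3.994² + 11·4.918²]/17 = 21.2773
SE = √(s_p²·(1/7+1/12)) = 2.1938
t = (32.429−60.000)/2.1938 = -12.5679
df = 17
p-value (one-sided, H₁ greater) = 1.00000
→ bracket: p>=0.10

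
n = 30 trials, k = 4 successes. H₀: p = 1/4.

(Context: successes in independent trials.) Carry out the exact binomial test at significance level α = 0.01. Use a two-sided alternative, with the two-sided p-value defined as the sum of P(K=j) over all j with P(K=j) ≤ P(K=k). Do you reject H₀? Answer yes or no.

Exact binomial: n=30, k=4, p₀=1/4=0.2500
P(X=j) = C(n,j)·p₀^j·(1−p₀)^(n−j); p = Σ P(X=j) over j with P(X=j) ≤ P(X=4)
p-value (two-sided) = 0.20360
At α=0.01: p ≥ α → fail to reject H₀

reject H₀: no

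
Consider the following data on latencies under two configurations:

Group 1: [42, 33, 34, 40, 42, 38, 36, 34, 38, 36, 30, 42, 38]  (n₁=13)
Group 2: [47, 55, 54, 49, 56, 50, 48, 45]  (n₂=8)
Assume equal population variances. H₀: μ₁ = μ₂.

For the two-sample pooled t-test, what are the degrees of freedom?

df = n₁ + n₂ − 2 = 13 + 8 − 2 = 19

degrees of freedom = 19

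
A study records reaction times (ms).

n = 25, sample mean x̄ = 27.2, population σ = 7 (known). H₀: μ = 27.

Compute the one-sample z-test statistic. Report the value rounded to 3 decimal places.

SE = σ/√n = 7/√25 = 1.4000
z = (x̄−μ₀)/SE = (27.2−27)/1.4000 = 0.1429

test statistic = 0.143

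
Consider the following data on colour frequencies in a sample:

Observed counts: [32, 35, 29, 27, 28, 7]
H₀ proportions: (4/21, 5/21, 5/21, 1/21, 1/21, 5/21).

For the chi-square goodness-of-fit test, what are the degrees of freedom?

df = k − 1 = 6 − 1 = 5

degrees of freedom = 5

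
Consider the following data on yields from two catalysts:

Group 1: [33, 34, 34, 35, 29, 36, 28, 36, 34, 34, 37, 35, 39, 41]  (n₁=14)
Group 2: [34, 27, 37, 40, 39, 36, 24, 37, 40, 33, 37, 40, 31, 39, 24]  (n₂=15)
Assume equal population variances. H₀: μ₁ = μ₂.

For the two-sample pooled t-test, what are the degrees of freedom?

df = n₁ + n₂ − 2 = 14 + 15 − 2 = 27

degrees of freedom = 27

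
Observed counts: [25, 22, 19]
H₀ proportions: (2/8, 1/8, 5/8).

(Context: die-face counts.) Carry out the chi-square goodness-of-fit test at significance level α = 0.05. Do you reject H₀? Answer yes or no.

n = 66; E_i = n·p_i = [16.50, 8.25, 41.25]
χ² = (25−16.50)²/16.50 + (22−8.25)²/8.25 + (19−41.25)²/41.25 = 39.2970
df = 2
p-value (upper-tail) = 0.00000
At α=0.05: p < α → reject H₀

reject H₀: yes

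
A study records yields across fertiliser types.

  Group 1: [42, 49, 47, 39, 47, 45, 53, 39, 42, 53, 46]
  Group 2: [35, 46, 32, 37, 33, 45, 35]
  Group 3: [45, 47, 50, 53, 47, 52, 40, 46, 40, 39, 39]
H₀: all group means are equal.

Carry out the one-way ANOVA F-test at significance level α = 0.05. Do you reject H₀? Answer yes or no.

reject H₀: yes

Group means [45.64, 37.57, 45.27], grand mean 43.552
SSB = Σnᵢ(x̄ᵢ−x̄)² = 330.731; SSW = ΣΣ(x−x̄ᵢ)² = 698.442
MSB = 330.731/2 = 165.3654; MSW = 698.442/26 = 26.8631
F = MSB/MSW = 6.1558
df = (2, 26)
p-value (upper-tail) = 0.00648
At α=0.05: p < α → reject H₀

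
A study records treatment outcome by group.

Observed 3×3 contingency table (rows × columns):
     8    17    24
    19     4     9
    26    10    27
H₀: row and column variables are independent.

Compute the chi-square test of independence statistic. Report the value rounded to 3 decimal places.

Row totals [49, 32, 63], col totals [53, 31, 60], n=144
χ² = (8−18.03)²/18.03 + (17−10.55)²/10.55 + (24−20.42)²/20.42 + (19−11.78)²/11.78 + (4−6.89)²/6.89 + (9−13.33)²/13.33 + (26−23.19)²/23.19 + (10−13.56)²/13.56 + (27−26.25)²/26.25 = 18.5048
df = 4

test statistic = 18.505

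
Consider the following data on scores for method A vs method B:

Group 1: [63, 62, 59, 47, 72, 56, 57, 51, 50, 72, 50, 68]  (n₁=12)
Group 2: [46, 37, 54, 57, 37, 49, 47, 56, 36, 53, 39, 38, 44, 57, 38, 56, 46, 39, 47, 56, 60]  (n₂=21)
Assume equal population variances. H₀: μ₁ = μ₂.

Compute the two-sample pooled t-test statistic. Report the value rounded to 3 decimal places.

test statistic = 3.876

x̄₁=58.917, s₁=8.670, n₁=12
x̄₂=47.238, s₂=8.130, n₂=21
s_p² = [11·8.670² + 20·8.130²]/31 = 69.3137
SE = √(s_p²·(1/12+1/21)) = 3.0128
t = (58.917−47.238)/3.0128 = 3.8764
df = 31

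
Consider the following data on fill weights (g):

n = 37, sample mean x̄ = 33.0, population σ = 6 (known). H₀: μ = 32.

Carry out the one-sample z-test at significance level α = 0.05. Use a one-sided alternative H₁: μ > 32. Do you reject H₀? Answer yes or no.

SE = σ/√n = 6/√37 = 0.9864
z = (x̄−μ₀)/SE = (33.0−32)/0.9864 = 1.0138
p-value (one-sided, H₁ greater) = 0.15534
At α=0.05: p ≥ α → fail to reject H₀

reject H₀: no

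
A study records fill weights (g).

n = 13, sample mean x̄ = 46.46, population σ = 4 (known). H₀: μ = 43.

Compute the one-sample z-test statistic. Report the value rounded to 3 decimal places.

test statistic = 3.119

SE = σ/√n = 4/√13 = 1.1094
z = (x̄−μ₀)/SE = (46.46−43)/1.1094 = 3.1188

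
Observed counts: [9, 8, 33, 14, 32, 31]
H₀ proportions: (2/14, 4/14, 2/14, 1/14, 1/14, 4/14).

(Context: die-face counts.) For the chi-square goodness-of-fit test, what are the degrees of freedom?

df = k − 1 = 6 − 1 = 5

degrees of freedom = 5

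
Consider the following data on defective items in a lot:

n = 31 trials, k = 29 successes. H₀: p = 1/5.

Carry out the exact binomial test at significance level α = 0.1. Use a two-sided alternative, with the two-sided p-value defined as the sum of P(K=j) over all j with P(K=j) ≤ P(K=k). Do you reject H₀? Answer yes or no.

Exact binomial: n=31, k=29, p₀=1/5=0.2000
P(X=j) = C(n,j)·p₀^j·(1−p₀)^(n−j); p = Σ P(X=j) over j with P(X=j) ≤ P(X=29)
p-value (two-sided) = 0.00000
At α=0.1: p < α → reject H₀

reject H₀: yes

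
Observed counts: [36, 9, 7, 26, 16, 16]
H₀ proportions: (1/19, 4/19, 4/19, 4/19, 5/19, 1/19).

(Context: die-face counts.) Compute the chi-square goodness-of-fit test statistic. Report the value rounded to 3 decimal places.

n = 110; E_i = n·p_i = [5.79, 23.16, 23.16, 23.16, 28.95, 5.79]
χ² = (36−5.79)²/5.79 + (9−23.16)²/23.16 + (7−23.16)²/23.16 + (26−23.16)²/23.16 + (16−28.95)²/28.95 + (16−5.79)²/5.79 = 201.7209
df = 5

test statistic = 201.721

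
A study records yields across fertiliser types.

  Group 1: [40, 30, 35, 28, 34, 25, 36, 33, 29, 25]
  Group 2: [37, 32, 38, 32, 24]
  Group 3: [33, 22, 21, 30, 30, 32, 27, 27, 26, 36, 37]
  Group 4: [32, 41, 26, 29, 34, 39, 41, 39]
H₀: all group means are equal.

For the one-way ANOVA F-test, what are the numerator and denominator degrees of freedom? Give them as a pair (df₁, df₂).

degrees of freedom = [3, 30]

k = 4 groups, N = 34 total
df = (k−1, N−k) = (4−1, 34−4) = (3, 30)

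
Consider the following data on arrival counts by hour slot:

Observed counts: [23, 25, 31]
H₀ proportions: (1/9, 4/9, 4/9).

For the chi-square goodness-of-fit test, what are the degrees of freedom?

df = k − 1 = 3 − 1 = 2

degrees of freedom = 2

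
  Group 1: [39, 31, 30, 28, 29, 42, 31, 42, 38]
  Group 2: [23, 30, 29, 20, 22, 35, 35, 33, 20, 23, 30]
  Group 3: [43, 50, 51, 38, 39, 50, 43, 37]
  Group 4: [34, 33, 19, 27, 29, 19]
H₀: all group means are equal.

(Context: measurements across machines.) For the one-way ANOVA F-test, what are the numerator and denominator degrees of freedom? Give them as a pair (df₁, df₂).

degrees of freedom = [3, 30]

k = 4 groups, N = 34 total
df = (k−1, N−k) = (4−1, 34−4) = (3, 30)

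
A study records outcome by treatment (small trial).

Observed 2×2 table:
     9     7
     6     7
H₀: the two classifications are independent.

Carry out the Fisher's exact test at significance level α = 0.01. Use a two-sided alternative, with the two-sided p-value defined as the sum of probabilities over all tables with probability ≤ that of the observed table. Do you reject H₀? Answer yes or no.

reject H₀: no

Margins: r₁=16, r₂=13, c₁=15, c₂=14, n=29
p_obs = C(16,9)·C(13,6)/C(29,15); sum pmf over tables with pmf ≤ p_obs
p-value (two-sided) = 0.71525
At α=0.01: p ≥ α → fail to reject H₀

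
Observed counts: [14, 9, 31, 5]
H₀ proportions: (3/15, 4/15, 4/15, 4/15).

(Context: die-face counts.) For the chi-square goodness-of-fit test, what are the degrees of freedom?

degrees of freedom = 3

df = k − 1 = 4 − 1 = 3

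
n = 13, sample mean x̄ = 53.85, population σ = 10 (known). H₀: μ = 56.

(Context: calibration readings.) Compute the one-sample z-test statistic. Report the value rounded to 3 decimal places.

SE = σ/√n = 10/√13 = 2.7735
z = (x̄−μ₀)/SE = (53.85−56)/2.7735 = -0.7752

test statistic = -0.775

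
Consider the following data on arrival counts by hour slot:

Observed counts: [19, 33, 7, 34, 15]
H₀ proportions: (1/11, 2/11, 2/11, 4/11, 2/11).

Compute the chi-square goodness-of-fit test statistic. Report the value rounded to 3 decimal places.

n = 108; E_i = n·p_i = [9.82, 19.64, 19.64, 39.27, 19.64]
χ² = (19−9.82)²/9.82 + (33−19.64)²/19.64 + (7−19.64)²/19.64 + (34−39.27)²/39.27 + (15−19.64)²/19.64 = 27.6157
df = 4

test statistic = 27.616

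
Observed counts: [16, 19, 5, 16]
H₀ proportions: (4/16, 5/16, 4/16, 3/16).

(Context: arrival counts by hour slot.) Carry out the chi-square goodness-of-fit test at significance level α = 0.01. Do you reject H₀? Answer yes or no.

reject H₀: no

n = 56; E_i = n·p_i = [14.00, 17.50, 14.00, 10.50]
χ² = (16−14.00)²/14.00 + (19−17.50)²/17.50 + (5−14.00)²/14.00 + (16−10.50)²/10.50 = 9.0810
df = 3
p-value (upper-tail) = 0.02823
At α=0.01: p ≥ α → fail to reject H₀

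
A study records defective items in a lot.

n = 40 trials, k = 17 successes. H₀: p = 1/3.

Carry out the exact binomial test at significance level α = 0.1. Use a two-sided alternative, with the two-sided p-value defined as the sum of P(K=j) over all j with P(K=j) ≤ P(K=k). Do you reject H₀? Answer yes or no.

reject H₀: no

Exact binomial: n=40, k=17, p₀=1/3=0.3333
P(X=j) = C(n,j)·p₀^j·(1−p₀)^(n−j); p = Σ P(X=j) over j with P(X=j) ≤ P(X=17)
p-value (two-sided) = 0.24100
At α=0.1: p ≥ α → fail to reject H₀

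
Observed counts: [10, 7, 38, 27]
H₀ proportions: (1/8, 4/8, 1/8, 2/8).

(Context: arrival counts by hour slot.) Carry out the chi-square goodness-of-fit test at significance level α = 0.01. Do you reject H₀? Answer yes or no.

n = 82; E_i = n·p_i = [10.25, 41.00, 10.25, 20.50]
χ² = (10−10.25)²/10.25 + (7−41.00)²/41.00 + (38−10.25)²/10.25 + (27−20.50)²/20.50 = 105.3902
df = 3
p-value (upper-tail) = 0.00000
At α=0.01: p < α → reject H₀

reject H₀: yes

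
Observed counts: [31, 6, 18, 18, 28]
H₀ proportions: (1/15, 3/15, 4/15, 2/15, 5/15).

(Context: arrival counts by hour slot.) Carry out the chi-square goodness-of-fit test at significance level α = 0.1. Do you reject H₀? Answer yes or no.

reject H₀: yes

n = 101; E_i = n·p_i = [6.73, 20.20, 26.93, 13.47, 33.67]
χ² = (31−6.73)²/6.73 + (6−20.20)²/20.20 + (18−26.93)²/26.93 + (18−13.47)²/13.47 + (28−33.67)²/33.67 = 102.8812
df = 4
p-value (upper-tail) = 0.00000
At α=0.1: p < α → reject H₀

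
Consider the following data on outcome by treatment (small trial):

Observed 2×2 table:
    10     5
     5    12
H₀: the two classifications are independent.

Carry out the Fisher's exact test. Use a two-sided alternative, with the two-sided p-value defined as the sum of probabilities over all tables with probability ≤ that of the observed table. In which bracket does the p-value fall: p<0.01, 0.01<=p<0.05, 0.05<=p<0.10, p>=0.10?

Margins: r₁=15, r₂=17, c₁=15, c₂=17, n=32
p_obs = C(15,10)·C(17,5)/C(32,15); sum pmf over tables with pmf ≤ p_obs
p-value (two-sided) = 0.07446
→ bracket: 0.05<=p<0.10

p-value bracket: 0.05<=p<0.10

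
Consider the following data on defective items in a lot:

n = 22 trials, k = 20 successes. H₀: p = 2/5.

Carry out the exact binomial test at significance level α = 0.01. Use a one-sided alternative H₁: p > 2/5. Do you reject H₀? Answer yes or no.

Exact binomial: n=22, k=20, p₀=2/5=0.4000
P(X≥20) from Σ C(n,i)·p₀^i·(1−p₀)^(n−i)
p-value (one-sided, H₁ greater) = 0.00000
At α=0.01: p < α → reject H₀

reject H₀: yes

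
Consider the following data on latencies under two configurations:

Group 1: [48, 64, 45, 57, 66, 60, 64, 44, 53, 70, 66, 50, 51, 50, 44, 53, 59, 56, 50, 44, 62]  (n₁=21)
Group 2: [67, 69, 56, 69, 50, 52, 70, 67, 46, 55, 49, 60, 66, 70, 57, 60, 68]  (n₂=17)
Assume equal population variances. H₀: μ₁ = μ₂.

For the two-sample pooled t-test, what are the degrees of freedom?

df = n₁ + n₂ − 2 = 21 + 17 − 2 = 36

degrees of freedom = 36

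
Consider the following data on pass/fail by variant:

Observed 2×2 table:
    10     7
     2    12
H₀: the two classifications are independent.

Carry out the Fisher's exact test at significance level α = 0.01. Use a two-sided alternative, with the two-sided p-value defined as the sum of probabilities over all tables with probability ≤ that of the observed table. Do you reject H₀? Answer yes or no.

Margins: r₁=17, r₂=14, c₁=12, c₂=19, n=31
p_obs = C(17,10)·C(14,2)/C(31,12); sum pmf over tables with pmf ≤ p_obs
p-value (two-sided) = 0.02447
At α=0.01: p ≥ α → fail to reject H₀

reject H₀: no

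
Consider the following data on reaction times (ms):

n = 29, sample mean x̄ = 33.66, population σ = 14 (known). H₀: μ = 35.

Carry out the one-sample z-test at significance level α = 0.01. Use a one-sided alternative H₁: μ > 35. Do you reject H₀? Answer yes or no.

SE = σ/√n = 14/√29 = 2.5997
z = (x̄−μ₀)/SE = (33.66−35)/2.5997 = -0.5154
p-value (one-sided, H₁ greater) = 0.69688
At α=0.01: p ≥ α → fail to reject H₀

reject H₀: no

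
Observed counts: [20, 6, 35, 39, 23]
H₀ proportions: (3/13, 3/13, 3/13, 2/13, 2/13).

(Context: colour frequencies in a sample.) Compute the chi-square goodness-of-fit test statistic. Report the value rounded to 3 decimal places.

test statistic = 43.851

n = 123; E_i = n·p_i = [28.38, 28.38, 28.38, 18.92, 18.92]
χ² = (20−28.38)²/28.38 + (6−28.38)²/28.38 + (35−28.38)²/28.38 + (39−18.92)²/18.92 + (23−18.92)²/18.92 = 43.8509
df = 4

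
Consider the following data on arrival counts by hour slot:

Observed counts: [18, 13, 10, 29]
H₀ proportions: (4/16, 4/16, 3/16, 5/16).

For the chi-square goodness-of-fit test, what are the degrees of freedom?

degrees of freedom = 3

df = k − 1 = 4 − 1 = 3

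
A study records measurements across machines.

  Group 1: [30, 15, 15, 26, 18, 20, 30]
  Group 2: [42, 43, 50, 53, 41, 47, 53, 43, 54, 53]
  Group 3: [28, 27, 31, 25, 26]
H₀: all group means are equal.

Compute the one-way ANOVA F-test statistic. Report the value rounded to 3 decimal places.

test statistic = 55.778

Group means [22.00, 47.90, 27.40], grand mean 35.000
SSB = Σnᵢ(x̄ᵢ−x̄)² = 3135.900; SSW = ΣΣ(x−x̄ᵢ)² = 534.100
MSB = 3135.900/2 = 1567.9500; MSW = 534.100/19 = 28.1105
F = MSB/MSW = 55.7780
df = (2, 19)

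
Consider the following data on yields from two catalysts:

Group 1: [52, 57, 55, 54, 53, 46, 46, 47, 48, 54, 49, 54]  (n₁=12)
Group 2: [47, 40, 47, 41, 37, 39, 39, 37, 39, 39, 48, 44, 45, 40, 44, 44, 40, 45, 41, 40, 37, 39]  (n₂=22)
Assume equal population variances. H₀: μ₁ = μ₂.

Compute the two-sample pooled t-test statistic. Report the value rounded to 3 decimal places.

test statistic = 7.628

x̄₁=51.250, s₁=3.841, n₁=12
x̄₂=41.455, s₂=3.433, n₂=22
s_p² = [11·3.841² + 21·3.433²]/32 = 12.8033
SE = √(s_p²·(1/12+1/22)) = 1.2841
t = (51.250−41.455)/1.2841 = 7.6283
df = 32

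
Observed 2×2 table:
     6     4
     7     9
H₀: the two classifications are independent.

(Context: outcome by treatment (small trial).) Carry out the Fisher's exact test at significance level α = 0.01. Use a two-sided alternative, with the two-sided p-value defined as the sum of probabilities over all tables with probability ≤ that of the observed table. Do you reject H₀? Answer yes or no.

reject H₀: no

Margins: r₁=10, r₂=16, c₁=13, c₂=13, n=26
p_obs = C(10,6)·C(16,7)/C(26,13); sum pmf over tables with pmf ≤ p_obs
p-value (two-sided) = 0.68817
At α=0.01: p ≥ α → fail to reject H₀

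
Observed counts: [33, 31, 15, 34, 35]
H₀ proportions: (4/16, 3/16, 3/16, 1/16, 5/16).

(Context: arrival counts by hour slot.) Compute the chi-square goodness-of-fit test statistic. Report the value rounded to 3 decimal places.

test statistic = 75.631

n = 148; E_i = n·p_i = [37.00, 27.75, 27.75, 9.25, 46.25]
χ² = (33−37.00)²/37.00 + (31−27.75)²/27.75 + (15−27.75)²/27.75 + (34−9.25)²/9.25 + (35−46.25)²/46.25 = 75.6306
df = 4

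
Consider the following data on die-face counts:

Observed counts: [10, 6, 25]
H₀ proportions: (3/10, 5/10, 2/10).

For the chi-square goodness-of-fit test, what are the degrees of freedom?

df = k − 1 = 3 − 1 = 2

degrees of freedom = 2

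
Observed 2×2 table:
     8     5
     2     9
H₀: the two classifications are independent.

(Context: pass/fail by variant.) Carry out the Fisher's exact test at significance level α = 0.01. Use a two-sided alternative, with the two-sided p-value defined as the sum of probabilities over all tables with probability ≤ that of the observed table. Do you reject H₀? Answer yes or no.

reject H₀: no

Margins: r₁=13, r₂=11, c₁=10, c₂=14, n=24
p_obs = C(13,8)·C(11,2)/C(24,10); sum pmf over tables with pmf ≤ p_obs
p-value (two-sided) = 0.04718
At α=0.01: p ≥ α → fail to reject H₀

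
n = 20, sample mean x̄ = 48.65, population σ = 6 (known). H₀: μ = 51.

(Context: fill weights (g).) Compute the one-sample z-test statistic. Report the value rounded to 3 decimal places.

test statistic = -1.752

SE = σ/√n = 6/√20 = 1.3416
z = (x̄−μ₀)/SE = (48.65−51)/1.3416 = -1.7516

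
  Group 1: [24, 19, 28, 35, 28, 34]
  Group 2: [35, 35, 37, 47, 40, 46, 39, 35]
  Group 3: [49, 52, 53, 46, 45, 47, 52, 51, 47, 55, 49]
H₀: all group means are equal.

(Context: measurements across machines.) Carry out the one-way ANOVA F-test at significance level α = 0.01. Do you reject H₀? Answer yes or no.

Group means [28.00, 39.25, 49.64], grand mean 41.120
SSB = Σnᵢ(x̄ᵢ−x̄)² = 1858.595; SSW = ΣΣ(x−x̄ᵢ)² = 450.045
MSB = 1858.595/2 = 929.2973; MSW = 450.045/22 = 20.4566
F = MSB/MSW = 45.4277
df = (2, 22)
p-value (upper-tail) = 0.00000
At α=0.01: p < α → reject H₀

reject H₀: yes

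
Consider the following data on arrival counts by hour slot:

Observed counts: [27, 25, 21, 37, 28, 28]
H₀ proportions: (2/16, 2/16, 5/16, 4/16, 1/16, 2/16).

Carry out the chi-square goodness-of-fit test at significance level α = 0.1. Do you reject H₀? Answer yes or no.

n = 166; E_i = n·p_i = [20.75, 20.75, 51.88, 41.50, 10.38, 20.75]
χ² = (27−20.75)²/20.75 + (25−20.75)²/20.75 + (21−51.88)²/51.88 + (37−41.50)²/41.50 + (28−10.38)²/10.38 + (28−20.75)²/20.75 = 54.0916
df = 5
p-value (upper-tail) = 0.00000
At α=0.1: p < α → reject H₀

reject H₀: yes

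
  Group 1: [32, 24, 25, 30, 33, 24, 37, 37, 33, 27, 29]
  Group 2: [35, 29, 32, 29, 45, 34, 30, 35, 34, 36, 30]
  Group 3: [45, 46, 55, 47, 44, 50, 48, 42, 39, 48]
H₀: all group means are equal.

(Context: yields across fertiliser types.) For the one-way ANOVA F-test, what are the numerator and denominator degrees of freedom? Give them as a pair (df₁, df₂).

degrees of freedom = [2, 29]

k = 3 groups, N = 32 total
df = (k−1, N−k) = (3−1, 32−3) = (2, 29)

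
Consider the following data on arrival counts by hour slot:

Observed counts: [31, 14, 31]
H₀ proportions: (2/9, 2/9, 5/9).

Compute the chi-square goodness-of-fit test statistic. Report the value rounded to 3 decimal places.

n = 76; E_i = n·p_i = [16.89, 16.89, 42.22]
χ² = (31−16.89)²/16.89 + (14−16.89)²/16.89 + (31−42.22)²/42.22 = 15.2671
df = 2

test statistic = 15.267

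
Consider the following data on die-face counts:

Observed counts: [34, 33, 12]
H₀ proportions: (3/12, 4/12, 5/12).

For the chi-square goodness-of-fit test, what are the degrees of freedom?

degrees of freedom = 2

df = k − 1 = 3 − 1 = 2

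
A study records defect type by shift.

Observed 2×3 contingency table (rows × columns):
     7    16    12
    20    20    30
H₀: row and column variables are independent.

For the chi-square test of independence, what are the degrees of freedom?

df = (r−1)(c−1) = (2−1)·(3−1) = 2

degrees of freedom = 2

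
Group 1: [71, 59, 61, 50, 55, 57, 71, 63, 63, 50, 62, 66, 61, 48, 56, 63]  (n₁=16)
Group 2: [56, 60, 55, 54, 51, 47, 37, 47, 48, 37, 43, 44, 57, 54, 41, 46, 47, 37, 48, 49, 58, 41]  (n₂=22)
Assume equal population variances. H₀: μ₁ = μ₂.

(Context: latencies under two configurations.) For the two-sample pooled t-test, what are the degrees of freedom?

df = n₁ + n₂ − 2 = 16 + 22 − 2 = 36

degrees of freedom = 36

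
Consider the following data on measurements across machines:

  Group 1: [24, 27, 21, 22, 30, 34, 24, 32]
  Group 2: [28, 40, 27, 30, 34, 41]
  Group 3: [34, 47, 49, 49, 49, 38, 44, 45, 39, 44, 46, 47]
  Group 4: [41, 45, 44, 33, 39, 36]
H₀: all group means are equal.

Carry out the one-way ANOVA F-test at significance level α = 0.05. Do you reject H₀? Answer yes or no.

reject H₀: yes

Group means [26.75, 33.33, 44.25, 39.67], grand mean 36.969
SSB = Σnᵢ(x̄ᵢ−x̄)² = 1594.552; SSW = ΣΣ(x−x̄ᵢ)² = 710.417
MSB = 1594.552/3 = 531.5174; MSW = 710.417/28 = 25.3720
F = MSB/MSW = 20.9490
df = (3, 28)
p-value (upper-tail) = 0.00000
At α=0.05: p < α → reject H₀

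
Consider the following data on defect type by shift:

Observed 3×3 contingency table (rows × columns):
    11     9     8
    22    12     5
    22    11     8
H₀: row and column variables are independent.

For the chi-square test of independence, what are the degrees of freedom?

degrees of freedom = 4

df = (r−1)(c−1) = (3−1)·(3−1) = 4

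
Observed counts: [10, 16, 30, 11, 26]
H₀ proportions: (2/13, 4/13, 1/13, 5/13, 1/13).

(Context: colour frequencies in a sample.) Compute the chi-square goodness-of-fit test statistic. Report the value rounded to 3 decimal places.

test statistic = 146.619

n = 93; E_i = n·p_i = [14.31, 28.62, 7.15, 35.77, 7.15]
χ² = (10−14.31)²/14.31 + (16−28.62)²/28.62 + (30−7.15)²/7.15 + (11−35.77)²/35.77 + (26−7.15)²/7.15 = 146.6194
df = 4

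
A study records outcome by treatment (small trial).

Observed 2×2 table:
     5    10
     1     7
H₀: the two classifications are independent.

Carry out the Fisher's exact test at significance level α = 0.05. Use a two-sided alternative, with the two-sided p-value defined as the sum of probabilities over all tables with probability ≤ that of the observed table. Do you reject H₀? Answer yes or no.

Margins: r₁=15, r₂=8, c₁=6, c₂=17, n=23
p_obs = C(15,5)·C(8,1)/C(23,6); sum pmf over tables with pmf ≤ p_obs
p-value (two-sided) = 0.36898
At α=0.05: p ≥ α → fail to reject H₀

reject H₀: no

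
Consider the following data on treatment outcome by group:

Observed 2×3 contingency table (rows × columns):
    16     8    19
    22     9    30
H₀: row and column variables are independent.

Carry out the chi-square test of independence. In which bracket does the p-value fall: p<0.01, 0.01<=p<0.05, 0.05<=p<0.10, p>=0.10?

Row totals [43, 61], col totals [38, 17, 49], n=104
χ² = (16−15.71)²/15.71 + (8−7.03)²/7.03 + (19−20.26)²/20.26 + (22−22.29)²/22.29 + (9−9.97)²/9.97 + (30−28.74)²/28.74 = 0.3713
df = 2
p-value (upper-tail) = 0.83056
→ bracket: p>=0.10

p-value bracket: p>=0.10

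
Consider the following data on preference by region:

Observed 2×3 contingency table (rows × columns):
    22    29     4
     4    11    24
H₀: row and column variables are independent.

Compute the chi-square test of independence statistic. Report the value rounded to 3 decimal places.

test statistic = 33.082

Row totals [55, 39], col totals [26, 40, 28], n=94
χ² = (22−15.21)²/15.21 + (29−23.40)²/23.40 + (4−16.38)²/16.38 + (4−10.79)²/10.79 + (11−16.60)²/16.60 + (24−11.62)²/11.62 = 33.0823
df = 2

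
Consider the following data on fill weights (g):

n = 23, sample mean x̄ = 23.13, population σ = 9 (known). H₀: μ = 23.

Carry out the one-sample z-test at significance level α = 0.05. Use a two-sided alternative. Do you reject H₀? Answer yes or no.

reject H₀: no

SE = σ/√n = 9/√23 = 1.8766
z = (x̄−μ₀)/SE = (23.13−23)/1.8766 = 0.0693
p-value (two-sided) = 0.94477
At α=0.05: p ≥ α → fail to reject H₀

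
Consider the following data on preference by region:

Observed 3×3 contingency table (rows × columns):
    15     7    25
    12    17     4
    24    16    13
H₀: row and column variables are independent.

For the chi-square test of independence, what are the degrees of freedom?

df = (r−1)(c−1) = (3−1)·(3−1) = 4

degrees of freedom = 4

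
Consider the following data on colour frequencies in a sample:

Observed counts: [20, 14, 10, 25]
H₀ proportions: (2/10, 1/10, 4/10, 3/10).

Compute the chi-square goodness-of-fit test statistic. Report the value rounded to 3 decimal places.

test statistic = 22.208

n = 69; E_i = n·p_i = [13.80, 6.90, 27.60, 20.70]
χ² = (20−13.80)²/13.80 + (14−6.90)²/6.90 + (10−27.60)²/27.60 + (25−20.70)²/20.70 = 22.2077
df = 3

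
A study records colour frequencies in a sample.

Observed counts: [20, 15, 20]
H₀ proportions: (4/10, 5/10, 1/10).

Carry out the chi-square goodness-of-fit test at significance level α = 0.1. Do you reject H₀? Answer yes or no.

reject H₀: yes

n = 55; E_i = n·p_i = [22.00, 27.50, 5.50]
χ² = (20−22.00)²/22.00 + (15−27.50)²/27.50 + (20−5.50)²/5.50 = 44.0909
df = 2
p-value (upper-tail) = 0.00000
At α=0.1: p < α → reject H₀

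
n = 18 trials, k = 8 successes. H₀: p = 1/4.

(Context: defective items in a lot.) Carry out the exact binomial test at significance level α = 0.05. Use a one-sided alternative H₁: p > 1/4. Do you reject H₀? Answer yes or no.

Exact binomial: n=18, k=8, p₀=1/4=0.2500
P(X≥8) from Σ C(n,i)·p₀^i·(1−p₀)^(n−i)
p-value (one-sided, H₁ greater) = 0.05695
At α=0.05: p ≥ α → fail to reject H₀

reject H₀: no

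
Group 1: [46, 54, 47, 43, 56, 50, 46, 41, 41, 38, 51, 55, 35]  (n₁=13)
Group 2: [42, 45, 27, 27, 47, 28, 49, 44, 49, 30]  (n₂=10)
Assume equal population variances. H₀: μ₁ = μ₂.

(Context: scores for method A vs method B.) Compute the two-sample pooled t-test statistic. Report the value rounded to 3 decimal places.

test statistic = 2.247

x̄₁=46.385, s₁=6.640, n₁=13
x̄₂=38.800, s₂=9.566, n₂=10
s_p² = [12·6.640² + 9·9.566²]/21 = 64.4132
SE = √(s_p²·(1/13+1/10)) = 3.3758
t = (46.385−38.800)/3.3758 = 2.2467
df = 21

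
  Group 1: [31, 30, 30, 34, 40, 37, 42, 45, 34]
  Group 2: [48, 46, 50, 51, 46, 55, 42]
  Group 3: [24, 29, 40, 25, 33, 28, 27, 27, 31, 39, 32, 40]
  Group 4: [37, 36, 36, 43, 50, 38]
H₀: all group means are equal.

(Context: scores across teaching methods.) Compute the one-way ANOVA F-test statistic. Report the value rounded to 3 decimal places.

Group means [35.89, 48.29, 31.25, 40.00], grand mean 37.529
SSB = Σnᵢ(x̄ᵢ−x̄)² = 1343.903; SSW = ΣΣ(x−x̄ᵢ)² = 858.567
MSB = 1343.903/3 = 447.9677; MSW = 858.567/30 = 28.6189
F = MSB/MSW = 15.6529
df = (3, 30)

test statistic = 15.653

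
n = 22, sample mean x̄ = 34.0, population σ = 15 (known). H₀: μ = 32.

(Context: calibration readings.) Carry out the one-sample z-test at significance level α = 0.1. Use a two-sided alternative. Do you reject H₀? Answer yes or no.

reject H₀: no

SE = σ/√n = 15/√22 = 3.1980
z = (x̄−μ₀)/SE = (34.0−32)/3.1980 = 0.6254
p-value (two-sided) = 0.53172
At α=0.1: p ≥ α → fail to reject H₀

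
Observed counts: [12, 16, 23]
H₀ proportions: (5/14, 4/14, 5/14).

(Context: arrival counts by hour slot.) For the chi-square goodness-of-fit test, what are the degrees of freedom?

df = k − 1 = 3 − 1 = 2

degrees of freedom = 2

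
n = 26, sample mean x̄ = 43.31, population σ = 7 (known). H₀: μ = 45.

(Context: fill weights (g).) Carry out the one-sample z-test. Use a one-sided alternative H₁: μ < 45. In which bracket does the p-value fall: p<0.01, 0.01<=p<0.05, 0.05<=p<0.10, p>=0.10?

p-value bracket: p>=0.10

SE = σ/√n = 7/√26 = 1.3728
z = (x̄−μ₀)/SE = (43.31−45)/1.3728 = -1.2310
p-value (one-sided, H₁ less) = 0.10915
→ bracket: p>=0.10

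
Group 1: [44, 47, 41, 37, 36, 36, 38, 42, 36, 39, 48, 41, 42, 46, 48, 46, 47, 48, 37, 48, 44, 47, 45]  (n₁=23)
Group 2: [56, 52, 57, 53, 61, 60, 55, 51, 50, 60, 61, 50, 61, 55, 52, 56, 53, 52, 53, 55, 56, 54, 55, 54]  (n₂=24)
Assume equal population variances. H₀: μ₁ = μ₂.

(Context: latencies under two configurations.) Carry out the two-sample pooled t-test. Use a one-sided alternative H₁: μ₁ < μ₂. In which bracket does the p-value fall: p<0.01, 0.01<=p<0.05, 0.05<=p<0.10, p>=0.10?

x̄₁=42.739, s₁=4.474, n₁=23
x̄₂=55.083, s₂=3.438, n₂=24
s_p² = [22·4.474² + 23·3.438²]/45 = 15.8282
SE = √(s_p²·(1/23+1/24)) = 1.1609
t = (42.739−55.083)/1.1609 = -10.6333
df = 45
p-value (one-sided, H₁ less) = 0.00000
→ bracket: p<0.01

p-value bracket: p<0.01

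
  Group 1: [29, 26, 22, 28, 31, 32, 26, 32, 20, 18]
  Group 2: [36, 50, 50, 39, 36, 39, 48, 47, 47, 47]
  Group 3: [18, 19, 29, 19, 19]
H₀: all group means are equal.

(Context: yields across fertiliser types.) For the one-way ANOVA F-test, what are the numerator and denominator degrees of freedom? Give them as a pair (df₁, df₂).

k = 3 groups, N = 25 total
df = (k−1, N−k) = (3−1, 25−3) = (2, 22)

degrees of freedom = [2, 22]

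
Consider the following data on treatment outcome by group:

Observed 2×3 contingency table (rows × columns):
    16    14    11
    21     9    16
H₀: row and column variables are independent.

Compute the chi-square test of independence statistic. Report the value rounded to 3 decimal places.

Row totals [41, 46], col totals [37, 23, 27], n=87
χ² = (16−17.44)²/17.44 + (14−10.84)²/10.84 + (11−12.72)²/12.72 + (21−19.56)²/19.56 + (9−12.16)²/12.16 + (16−14.28)²/14.28 = 2.4092
df = 2

test statistic = 2.409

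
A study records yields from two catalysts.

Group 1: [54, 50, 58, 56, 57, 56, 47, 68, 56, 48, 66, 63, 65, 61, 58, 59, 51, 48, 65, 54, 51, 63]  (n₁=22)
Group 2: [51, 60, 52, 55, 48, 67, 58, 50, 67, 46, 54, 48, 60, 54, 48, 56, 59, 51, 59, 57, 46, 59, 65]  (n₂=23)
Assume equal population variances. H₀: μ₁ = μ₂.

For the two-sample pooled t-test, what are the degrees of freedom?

degrees of freedom = 43

df = n₁ + n₂ − 2 = 22 + 23 − 2 = 43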